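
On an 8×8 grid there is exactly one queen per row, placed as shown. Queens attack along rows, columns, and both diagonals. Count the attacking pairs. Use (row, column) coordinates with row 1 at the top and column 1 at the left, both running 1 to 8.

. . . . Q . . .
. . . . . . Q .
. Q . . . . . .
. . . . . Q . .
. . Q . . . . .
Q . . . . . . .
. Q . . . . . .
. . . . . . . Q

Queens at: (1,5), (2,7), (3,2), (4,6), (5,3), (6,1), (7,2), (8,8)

3

Same column: (3,2)–(7,2) (column 2).
Same diagonal: (2,7)–(7,2) (|2−7| = |7−2| = 5); (6,1)–(7,2) (|6−7| = |1−2| = 1).
Total attacking pairs: 3.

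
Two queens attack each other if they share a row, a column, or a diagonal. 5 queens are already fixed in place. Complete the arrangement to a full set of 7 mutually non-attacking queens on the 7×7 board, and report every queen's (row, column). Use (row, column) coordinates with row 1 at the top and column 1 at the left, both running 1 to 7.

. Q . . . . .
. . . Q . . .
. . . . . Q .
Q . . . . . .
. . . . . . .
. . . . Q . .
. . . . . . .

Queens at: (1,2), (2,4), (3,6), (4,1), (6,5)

(1,2) (2,4) (3,6) (4,1) (5,3) (6,5) (7,7)

Row 5: attacked by (1,2)→{2,6}; (2,4)→{1,4,7}; (3,6)→{4,6}; (4,1)→{1,2}; (6,5)→{4,5,6}. Safe: 3. Place at column 3.
Row 7: attacked by (1,2)→{2}; (2,4)→{4}; (3,6)→{2,6}; (4,1)→{1,4}; (5,3)→{1,3,5}; (6,5)→{4,5,6}. Safe: 7. Place at column 7.
Columns [2, 4, 6, 1, 3, 5, 7], r−c [-1, -2, -3, 3, 2, 1, 0], r+c [3, 6, 9, 5, 8, 11, 14] are all distinct, so no two queens attack.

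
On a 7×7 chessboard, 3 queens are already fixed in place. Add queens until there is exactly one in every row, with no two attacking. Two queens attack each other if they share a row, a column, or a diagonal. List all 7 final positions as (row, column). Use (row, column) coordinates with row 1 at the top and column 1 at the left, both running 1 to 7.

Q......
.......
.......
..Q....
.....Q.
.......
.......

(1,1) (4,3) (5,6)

(1,1) (2,4) (3,7) (4,3) (5,6) (6,2) (7,5)

Row 2: attacked by (1,1)→{1,2}; (4,3)→{1,3,5}; (5,6)→{3,6}. Safe: 4, 7. Place at column 4.
Row 3: attacked by (1,1)→{1,3}; (2,4)→{3,4,5}; (4,3)→{2,3,4}; (5,6)→{4,6}. Safe: 7. Place at column 7.
Row 6: attacked by (1,1)→{1,6}; (2,4)→{4}; (3,7)→{4,7}; (4,3)→{1,3,5}; (5,6)→{5,6,7}. Safe: 2. Place at column 2.
Row 7: attacked by (1,1)→{1,7}; (2,4)→{4}; (3,7)→{3,7}; (4,3)→{3,6}; (5,6)→{4,6}; (6,2)→{1,2,3}. Safe: 5. Place at column 5.
Columns [1, 4, 7, 3, 6, 2, 5], r−c [0, -2, -4, 1, -1, 4, 2], r+c [2, 6, 10, 7, 11, 8, 12] are all distinct, so no two queens attack.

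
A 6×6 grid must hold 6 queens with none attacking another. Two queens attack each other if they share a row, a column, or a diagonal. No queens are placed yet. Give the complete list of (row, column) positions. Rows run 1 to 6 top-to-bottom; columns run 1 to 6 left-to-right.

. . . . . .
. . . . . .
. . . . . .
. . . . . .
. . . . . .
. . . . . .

(1,5) (2,3) (3,1) (4,6) (5,4) (6,2)

Row 1: Safe: 1, 2, 3, 4, 5, 6. Place at column 5.
Row 2: attacked by (1,5)→{4,5,6}. Safe: 1, 2, 3. Place at column 3.
Row 3: attacked by (1,5)→{3,5}; (2,3)→{2,3,4}. Safe: 1, 6. Place at column 1.
Row 4: attacked by (1,5)→{2,5}; (2,3)→{1,3,5}; (3,1)→{1,2}. Safe: 4, 6. Place at column 6.
Row 5: attacked by (1,5)→{1,5}; (2,3)→{3,6}; (3,1)→{1,3}; (4,6)→{5,6}. Safe: 2, 4. Place at column 4.
Row 6: attacked by (1,5)→{5}; (2,3)→{3}; (3,1)→{1,4}; (4,6)→{4,6}; (5,4)→{3,4,5}. Safe: 2. Place at column 2.
Columns [5, 3, 1, 6, 4, 2], r−c [-4, -1, 2, -2, 1, 4], r+c [6, 5, 4, 10, 9, 8] are all distinct, so no two queens attack.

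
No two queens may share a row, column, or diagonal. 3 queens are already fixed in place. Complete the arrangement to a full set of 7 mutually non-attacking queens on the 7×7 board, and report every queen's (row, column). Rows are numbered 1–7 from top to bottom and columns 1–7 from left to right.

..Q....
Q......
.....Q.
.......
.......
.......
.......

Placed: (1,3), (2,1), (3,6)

Row 4: attacked by (1,3)→{3,6}; (2,1)→{1,3}; (3,6)→{5,6,7}. Safe: 2, 4. Place at column 2.
Row 5: attacked by (1,3)→{3,7}; (2,1)→{1,4}; (3,6)→{4,6}; (4,2)→{1,2,3}. Safe: 5. Place at column 5.
Row 6: attacked by (1,3)→{3}; (2,1)→{1,5}; (3,6)→{3,6}; (4,2)→{2,4}; (5,5)→{4,5,6}. Safe: 7. Place at column 7.
Row 7: attacked by (1,3)→{3}; (2,1)→{1,6}; (3,6)→{2,6}; (4,2)→{2,5}; (5,5)→{3,5,7}; (6,7)→{6,7}. Safe: 4. Place at column 4.
Columns [3, 1, 6, 2, 5, 7, 4], r−c [-2, 1, -3, 2, 0, -1, 3], r+c [4, 3, 9, 6, 10, 13, 11] are all distinct, so no two queens attack.

(1,3) (2,1) (3,6) (4,2) (5,5) (6,7) (7,4)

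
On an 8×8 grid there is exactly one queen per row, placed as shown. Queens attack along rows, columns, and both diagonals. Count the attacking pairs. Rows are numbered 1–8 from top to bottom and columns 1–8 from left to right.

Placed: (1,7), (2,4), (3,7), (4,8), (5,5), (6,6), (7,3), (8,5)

8

Same column: (1,7)–(3,7) (column 7); (5,5)–(8,5) (column 5).
Same diagonal: (3,7)–(4,8) (|3−4| = |7−8| = 1); (3,7)–(5,5) (|3−5| = |7−5| = 2); (3,7)–(7,3) (|3−7| = |7−3| = 4); (4,8)–(6,6) (|4−6| = |8−6| = 2); (5,5)–(6,6) (|5−6| = |5−6| = 1); (5,5)–(7,3) (|5−7| = |5−3| = 2).
Total attacking pairs: 8.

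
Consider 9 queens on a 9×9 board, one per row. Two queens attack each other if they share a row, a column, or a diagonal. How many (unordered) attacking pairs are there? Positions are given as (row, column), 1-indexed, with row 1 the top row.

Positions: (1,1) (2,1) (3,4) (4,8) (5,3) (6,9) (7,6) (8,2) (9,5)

2

Same column: (1,1)–(2,1) (column 1).
Same diagonal: (2,1)–(7,6) (|2−7| = |1−6| = 5).
Total attacking pairs: 2.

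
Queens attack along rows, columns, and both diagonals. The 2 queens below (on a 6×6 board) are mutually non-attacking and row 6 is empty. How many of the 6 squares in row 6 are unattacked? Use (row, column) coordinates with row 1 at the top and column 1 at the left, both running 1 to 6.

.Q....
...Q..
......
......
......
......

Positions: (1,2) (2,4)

4

(1,2) attacks row 6 at column 2.
(2,4) attacks row 6 at column 4.
Attacked columns: {2, 4}. Safe: {1, 3, 5, 6}.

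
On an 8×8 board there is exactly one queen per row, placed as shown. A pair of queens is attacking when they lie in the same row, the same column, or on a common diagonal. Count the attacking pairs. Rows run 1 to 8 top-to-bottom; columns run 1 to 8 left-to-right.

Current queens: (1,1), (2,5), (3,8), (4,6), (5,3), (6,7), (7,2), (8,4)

0

All columns are distinct and no two queens satisfy |Δrow| = |Δcol|, so no pair attacks.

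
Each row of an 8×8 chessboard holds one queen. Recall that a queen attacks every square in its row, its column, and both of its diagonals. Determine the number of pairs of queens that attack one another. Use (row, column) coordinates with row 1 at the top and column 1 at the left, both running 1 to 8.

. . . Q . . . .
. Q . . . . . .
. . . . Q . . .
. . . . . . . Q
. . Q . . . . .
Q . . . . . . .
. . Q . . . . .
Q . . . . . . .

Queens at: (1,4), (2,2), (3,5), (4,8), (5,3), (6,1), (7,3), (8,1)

3

Same column: (5,3)–(7,3) (column 3); (6,1)–(8,1) (column 1).
Same diagonal: (3,5)–(5,3) (|3−5| = |5−3| = 2).
Total attacking pairs: 3.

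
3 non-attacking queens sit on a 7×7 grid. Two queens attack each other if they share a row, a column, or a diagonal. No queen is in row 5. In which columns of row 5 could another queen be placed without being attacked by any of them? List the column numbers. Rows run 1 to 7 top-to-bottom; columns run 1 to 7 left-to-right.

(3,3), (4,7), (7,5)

columns 2, 4

(3,3) attacks row 5 at column 3 and diagonals 1, 5.
(4,7) attacks row 5 at column 7 and diagonals 6.
(7,5) attacks row 5 at column 5 and diagonals 3, 7.
Attacked columns: {1, 3, 5, 6, 7}. Safe: {2, 4}.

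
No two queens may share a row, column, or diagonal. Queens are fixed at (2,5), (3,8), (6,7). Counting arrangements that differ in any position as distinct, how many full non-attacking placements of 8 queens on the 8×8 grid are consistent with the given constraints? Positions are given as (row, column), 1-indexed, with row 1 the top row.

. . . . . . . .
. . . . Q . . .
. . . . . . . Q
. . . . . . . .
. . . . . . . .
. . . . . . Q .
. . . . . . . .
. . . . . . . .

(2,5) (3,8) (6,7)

2

Branch on row 1: col 1 → 1; col 3 → 1.
Sum: 1 + 1 = 2.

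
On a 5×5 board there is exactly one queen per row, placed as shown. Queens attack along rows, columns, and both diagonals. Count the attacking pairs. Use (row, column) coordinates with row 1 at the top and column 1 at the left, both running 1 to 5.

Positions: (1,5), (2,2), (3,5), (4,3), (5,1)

Same column: (1,5)–(3,5) (column 5).
Same diagonal: (1,5)–(5,1) (|1−5| = |5−1| = 4).
Total attacking pairs: 2.

2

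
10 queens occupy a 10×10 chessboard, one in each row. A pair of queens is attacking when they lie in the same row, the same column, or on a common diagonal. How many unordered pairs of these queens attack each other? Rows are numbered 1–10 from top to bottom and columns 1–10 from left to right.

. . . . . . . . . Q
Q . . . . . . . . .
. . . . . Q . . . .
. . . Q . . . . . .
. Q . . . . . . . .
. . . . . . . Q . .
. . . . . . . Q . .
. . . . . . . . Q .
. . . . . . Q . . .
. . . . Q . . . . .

Same column: (6,8)–(7,8) (column 8).
Same diagonal: (7,8)–(8,9) (|7−8| = |8−9| = 1); (7,8)–(10,5) (|7−10| = |8−5| = 3).
Total attacking pairs: 3.

3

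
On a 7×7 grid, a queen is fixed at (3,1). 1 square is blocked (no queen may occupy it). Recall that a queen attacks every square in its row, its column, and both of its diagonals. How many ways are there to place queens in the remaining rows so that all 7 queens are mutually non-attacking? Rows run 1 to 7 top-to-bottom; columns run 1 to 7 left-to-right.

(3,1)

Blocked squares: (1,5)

Branch on row 1: col 2 → 2; col 4 → 1; col 6 → 1; col 7 → 1.
Sum: 2 + 1 + 1 + 1 = 5.

5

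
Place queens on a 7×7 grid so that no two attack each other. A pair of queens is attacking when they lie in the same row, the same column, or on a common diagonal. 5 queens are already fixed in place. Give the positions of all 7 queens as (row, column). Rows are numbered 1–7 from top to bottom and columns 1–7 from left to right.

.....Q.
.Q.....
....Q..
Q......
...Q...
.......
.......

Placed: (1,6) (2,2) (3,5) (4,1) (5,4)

Row 6: attacked by (1,6)→{1,6}; (2,2)→{2,6}; (3,5)→{2,5}; (4,1)→{1,3}; (5,4)→{3,4,5}. Safe: 7. Place at column 7.
Row 7: attacked by (1,6)→{6}; (2,2)→{2,7}; (3,5)→{1,5}; (4,1)→{1,4}; (5,4)→{2,4,6}; (6,7)→{6,7}. Safe: 3. Place at column 3.
Columns [6, 2, 5, 1, 4, 7, 3], r−c [-5, 0, -2, 3, 1, -1, 4], r+c [7, 4, 8, 5, 9, 13, 10] are all distinct, so no two queens attack.

(1,6) (2,2) (3,5) (4,1) (5,4) (6,7) (7,3)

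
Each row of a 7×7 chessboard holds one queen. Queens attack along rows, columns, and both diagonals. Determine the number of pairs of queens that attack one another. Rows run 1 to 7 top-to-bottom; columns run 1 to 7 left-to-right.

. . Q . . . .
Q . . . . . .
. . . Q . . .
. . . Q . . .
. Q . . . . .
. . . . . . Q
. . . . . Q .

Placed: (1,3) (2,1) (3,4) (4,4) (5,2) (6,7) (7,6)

Same column: (3,4)–(4,4) (column 4).
Same diagonal: (2,1)–(7,6) (|2−7| = |1−6| = 5); (3,4)–(5,2) (|3−5| = |4−2| = 2); (3,4)–(6,7) (|3−6| = |4−7| = 3); (6,7)–(7,6) (|6−7| = |7−6| = 1).
Total attacking pairs: 5.

5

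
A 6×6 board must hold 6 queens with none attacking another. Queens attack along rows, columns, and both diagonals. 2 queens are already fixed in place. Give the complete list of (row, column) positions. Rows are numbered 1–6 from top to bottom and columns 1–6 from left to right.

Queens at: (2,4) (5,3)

Row 1: attacked by (2,4)→{3,4,5}; (5,3)→{3}. Safe: 1, 2, 6. Place at column 2.
Row 3: attacked by (1,2)→{2,4}; (2,4)→{3,4,5}; (5,3)→{1,3,5}. Safe: 6. Place at column 6.
Row 4: attacked by (1,2)→{2,5}; (2,4)→{2,4,6}; (3,6)→{5,6}; (5,3)→{2,3,4}. Safe: 1. Place at column 1.
Row 6: attacked by (1,2)→{2}; (2,4)→{4}; (3,6)→{3,6}; (4,1)→{1,3}; (5,3)→{2,3,4}. Safe: 5. Place at column 5.
Columns [2, 4, 6, 1, 3, 5], r−c [-1, -2, -3, 3, 2, 1], r+c [3, 6, 9, 5, 8, 11] are all distinct, so no two queens attack.

(1,2) (2,4) (3,6) (4,1) (5,3) (6,5)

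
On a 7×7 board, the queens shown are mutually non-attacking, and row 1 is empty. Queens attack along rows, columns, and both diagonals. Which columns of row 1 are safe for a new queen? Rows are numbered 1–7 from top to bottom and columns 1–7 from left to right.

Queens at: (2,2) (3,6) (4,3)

columns 5, 7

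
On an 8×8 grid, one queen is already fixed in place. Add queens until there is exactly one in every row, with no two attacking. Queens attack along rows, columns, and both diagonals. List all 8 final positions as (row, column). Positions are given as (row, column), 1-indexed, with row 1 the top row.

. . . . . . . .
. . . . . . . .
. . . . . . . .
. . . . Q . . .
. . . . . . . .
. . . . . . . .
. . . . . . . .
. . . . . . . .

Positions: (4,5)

Row 1: attacked by (4,5)→{2,5,8}. Safe: 1, 3, 4, 6, 7. Place at column 3.
Row 2: attacked by (1,3)→{2,3,4}; (4,5)→{3,5,7}. Safe: 1, 6, 8. Place at column 6.
Row 3: attacked by (1,3)→{1,3,5}; (2,6)→{5,6,7}; (4,5)→{4,5,6}. Safe: 2, 8. Place at column 2.
Row 5: attacked by (1,3)→{3,7}; (2,6)→{3,6}; (3,2)→{2,4}; (4,5)→{4,5,6}. Safe: 1, 8. Place at column 8.
Row 6: attacked by (1,3)→{3,8}; (2,6)→{2,6}; (3,2)→{2,5}; (4,5)→{3,5,7}; (5,8)→{7,8}. Safe: 1, 4. Place at column 1.
Row 7: attacked by (1,3)→{3}; (2,6)→{1,6}; (3,2)→{2,6}; (4,5)→{2,5,8}; (5,8)→{6,8}; (6,1)→{1,2}. Safe: 4, 7. Place at column 7.
Row 8: attacked by (1,3)→{3}; (2,6)→{6}; (3,2)→{2,7}; (4,5)→{1,5}; (5,8)→{5,8}; (6,1)→{1,3}; (7,7)→{6,7,8}. Safe: 4. Place at column 4.
Columns [3, 6, 2, 5, 8, 1, 7, 4], r−c [-2, -4, 1, -1, -3, 5, 0, 4], r+c [4, 8, 5, 9, 13, 7, 14, 12] are all distinct, so no two queens attack.

(1,3) (2,6) (3,2) (4,5) (5,8) (6,1) (7,7) (8,4)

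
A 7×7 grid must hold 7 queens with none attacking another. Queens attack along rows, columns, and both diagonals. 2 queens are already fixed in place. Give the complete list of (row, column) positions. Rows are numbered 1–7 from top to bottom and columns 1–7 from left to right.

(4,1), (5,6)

(1,7) (2,5) (3,3) (4,1) (5,6) (6,4) (7,2)

Row 1: attacked by (4,1)→{1,4}; (5,6)→{2,6}. Safe: 3, 5, 7. Place at column 7.
Row 2: attacked by (1,7)→{6,7}; (4,1)→{1,3}; (5,6)→{3,6}. Safe: 2, 4, 5. Place at column 5.
Row 3: attacked by (1,7)→{5,7}; (2,5)→{4,5,6}; (4,1)→{1,2}; (5,6)→{4,6}. Safe: 3. Place at column 3.
Row 6: attacked by (1,7)→{2,7}; (2,5)→{1,5}; (3,3)→{3,6}; (4,1)→{1,3}; (5,6)→{5,6,7}. Safe: 4. Place at column 4.
Row 7: attacked by (1,7)→{1,7}; (2,5)→{5}; (3,3)→{3,7}; (4,1)→{1,4}; (5,6)→{4,6}; (6,4)→{3,4,5}. Safe: 2. Place at column 2.
Columns [7, 5, 3, 1, 6, 4, 2], r−c [-6, -3, 0, 3, -1, 2, 5], r+c [8, 7, 6, 5, 11, 10, 9] are all distinct, so no two queens attack.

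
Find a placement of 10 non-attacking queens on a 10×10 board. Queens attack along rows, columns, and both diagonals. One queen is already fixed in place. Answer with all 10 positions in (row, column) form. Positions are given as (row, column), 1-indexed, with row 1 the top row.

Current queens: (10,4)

Row 1: attacked by (10,4)→{4}. Safe: 1, 2, 3, 5, 6, 7, 8, 9, 10. Place at column 3.
Row 2: attacked by (1,3)→{2,3,4}; (10,4)→{4}. Safe: 1, 5, 6, 7, 8, 9, 10. Place at column 8.
Row 3: attacked by (1,3)→{1,3,5}; (2,8)→{7,8,9}; (10,4)→{4}. Safe: 2, 6, 10. Place at column 6.
Row 4: attacked by (1,3)→{3,6}; (2,8)→{6,8,10}; (3,6)→{5,6,7}; (10,4)→{4,10}. Safe: 1, 2, 9. Place at column 9.
Row 5: attacked by (1,3)→{3,7}; (2,8)→{5,8}; (3,6)→{4,6,8}; (4,9)→{8,9,10}; (10,4)→{4,9}. Safe: 1, 2. Place at column 1.
Row 6: attacked by (1,3)→{3,8}; (2,8)→{4,8}; (3,6)→{3,6,9}; (4,9)→{7,9}; (5,1)→{1,2}; (10,4)→{4,8}. Safe: 5, 10. Place at column 10.
Row 7: attacked by (1,3)→{3,9}; (2,8)→{3,8}; (3,6)→{2,6,10}; (4,9)→{6,9}; (5,1)→{1,3}; (6,10)→{9,10}; (10,4)→{1,4,7}. Safe: 5. Place at column 5.
Row 8: attacked by (1,3)→{3,10}; (2,8)→{2,8}; (3,6)→{1,6}; (4,9)→{5,9}; (5,1)→{1,4}; (6,10)→{8,10}; (7,5)→{4,5,6}; (10,4)→{2,4,6}. Safe: 7. Place at column 7.
Row 9: attacked by (1,3)→{3}; (2,8)→{1,8}; (3,6)→{6}; (4,9)→{4,9}; (5,1)→{1,5}; (6,10)→{7,10}; (7,5)→{3,5,7}; (8,7)→{6,7,8}; (10,4)→{3,4,5}. Safe: 2. Place at column 2.
Columns [3, 8, 6, 9, 1, 10, 5, 7, 2, 4], r−c [-2, -6, -3, -5, 4, -4, 2, 1, 7, 6], r+c [4, 10, 9, 13, 6, 16, 12, 15, 11, 14] are all distinct, so no two queens attack.

(1,3) (2,8) (3,6) (4,9) (5,1) (6,10) (7,5) (8,7) (9,2) (10,4)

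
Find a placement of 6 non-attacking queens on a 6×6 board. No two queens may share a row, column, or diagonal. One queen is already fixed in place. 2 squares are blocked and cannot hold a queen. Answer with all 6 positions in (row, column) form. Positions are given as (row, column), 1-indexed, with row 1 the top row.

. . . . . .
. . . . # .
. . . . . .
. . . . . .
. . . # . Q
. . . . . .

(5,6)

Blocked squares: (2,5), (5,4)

Row 1: attacked by (5,6)→{2,6}. Safe: 1, 3, 4, 5. Place at column 4.
Row 2: attacked by (1,4)→{3,4,5}; (5,6)→{3,6}. Blocked: 5. Safe: 1, 2. Place at column 1.
Row 3: attacked by (1,4)→{2,4,6}; (2,1)→{1,2}; (5,6)→{4,6}. Safe: 3, 5. Place at column 5.
Row 4: attacked by (1,4)→{1,4}; (2,1)→{1,3}; (3,5)→{4,5,6}; (5,6)→{5,6}. Safe: 2. Place at column 2.
Row 6: attacked by (1,4)→{4}; (2,1)→{1,5}; (3,5)→{2,5}; (4,2)→{2,4}; (5,6)→{5,6}. Safe: 3. Place at column 3.
Columns [4, 1, 5, 2, 6, 3], r−c [-3, 1, -2, 2, -1, 3], r+c [5, 3, 8, 6, 11, 9] are all distinct, so no two queens attack.

(1,4) (2,1) (3,5) (4,2) (5,6) (6,3)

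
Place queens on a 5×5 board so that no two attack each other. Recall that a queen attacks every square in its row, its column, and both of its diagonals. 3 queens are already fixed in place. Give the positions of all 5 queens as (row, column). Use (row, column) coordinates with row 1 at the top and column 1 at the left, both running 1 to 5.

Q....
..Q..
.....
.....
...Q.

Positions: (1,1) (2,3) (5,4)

(1,1) (2,3) (3,5) (4,2) (5,4)

Row 3: attacked by (1,1)→{1,3}; (2,3)→{2,3,4}; (5,4)→{2,4}. Safe: 5. Place at column 5.
Row 4: attacked by (1,1)→{1,4}; (2,3)→{1,3,5}; (3,5)→{4,5}; (5,4)→{3,4,5}. Safe: 2. Place at column 2.
Columns [1, 3, 5, 2, 4], r−c [0, -1, -2, 2, 1], r+c [2, 5, 8, 6, 9] are all distinct, so no two queens attack.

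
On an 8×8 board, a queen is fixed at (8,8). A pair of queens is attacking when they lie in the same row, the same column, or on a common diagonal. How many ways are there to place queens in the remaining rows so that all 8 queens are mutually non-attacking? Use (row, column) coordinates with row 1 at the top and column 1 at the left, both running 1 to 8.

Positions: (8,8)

4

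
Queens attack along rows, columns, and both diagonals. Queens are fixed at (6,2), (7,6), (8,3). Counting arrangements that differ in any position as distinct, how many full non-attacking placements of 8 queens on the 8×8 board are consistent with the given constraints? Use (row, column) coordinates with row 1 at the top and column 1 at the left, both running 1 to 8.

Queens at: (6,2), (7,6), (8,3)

Branch on row 1: col 1 → 0; col 4 → 2; col 5 → 1; col 8 → 0.
Sum: 0 + 2 + 1 + 0 = 3.

3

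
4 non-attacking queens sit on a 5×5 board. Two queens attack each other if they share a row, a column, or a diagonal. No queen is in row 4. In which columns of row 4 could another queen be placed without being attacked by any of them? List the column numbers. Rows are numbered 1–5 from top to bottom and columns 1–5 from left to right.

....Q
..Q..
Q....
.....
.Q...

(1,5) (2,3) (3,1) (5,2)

columns 4

(1,5) attacks row 4 at column 5 and diagonals 2.
(2,3) attacks row 4 at column 3 and diagonals 1, 5.
(3,1) attacks row 4 at column 1 and diagonals 2.
(5,2) attacks row 4 at column 2 and diagonals 1, 3.
Attacked columns: {1, 2, 3, 5}. Safe: {4}.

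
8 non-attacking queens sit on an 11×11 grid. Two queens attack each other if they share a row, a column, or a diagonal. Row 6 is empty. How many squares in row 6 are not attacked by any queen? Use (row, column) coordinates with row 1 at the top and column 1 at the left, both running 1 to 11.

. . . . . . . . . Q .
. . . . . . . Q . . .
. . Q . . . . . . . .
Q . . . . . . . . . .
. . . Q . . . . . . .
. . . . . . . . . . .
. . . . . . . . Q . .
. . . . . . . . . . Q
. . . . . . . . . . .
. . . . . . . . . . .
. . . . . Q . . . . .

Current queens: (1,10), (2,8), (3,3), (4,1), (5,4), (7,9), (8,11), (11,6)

2

(1,10) attacks row 6 at column 10 and diagonals 5.
(2,8) attacks row 6 at column 8 and diagonals 4.
(3,3) attacks row 6 at column 3 and diagonals 6.
(4,1) attacks row 6 at column 1 and diagonals 3.
(5,4) attacks row 6 at column 4 and diagonals 3, 5.
(7,9) attacks row 6 at column 9 and diagonals 8, 10.
(8,11) attacks row 6 at column 11 and diagonals 9.
(11,6) attacks row 6 at column 6 and diagonals 1, 11.
Attacked columns: {1, 3, 4, 5, 6, 8, 9, 10, 11}. Safe: {2, 7}.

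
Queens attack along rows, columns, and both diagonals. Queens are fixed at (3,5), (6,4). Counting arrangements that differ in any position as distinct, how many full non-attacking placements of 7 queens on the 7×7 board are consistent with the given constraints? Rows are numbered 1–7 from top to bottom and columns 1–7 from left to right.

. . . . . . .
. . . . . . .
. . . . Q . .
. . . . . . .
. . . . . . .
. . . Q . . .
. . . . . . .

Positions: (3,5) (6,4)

2

Branch on row 1: col 1 → 1; col 2 → 0; col 6 → 1.
Sum: 1 + 0 + 1 = 2.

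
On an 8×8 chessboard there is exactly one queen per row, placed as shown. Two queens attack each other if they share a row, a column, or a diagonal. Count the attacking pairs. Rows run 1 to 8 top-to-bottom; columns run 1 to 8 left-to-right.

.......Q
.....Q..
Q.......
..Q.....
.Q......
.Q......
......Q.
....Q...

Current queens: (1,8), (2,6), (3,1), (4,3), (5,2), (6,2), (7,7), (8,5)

4

Same column: (5,2)–(6,2) (column 2).
Same diagonal: (2,6)–(6,2) (|2−6| = |6−2| = 4); (4,3)–(5,2) (|4−5| = |3−2| = 1); (5,2)–(8,5) (|5−8| = |2−5| = 3).
Total attacking pairs: 4.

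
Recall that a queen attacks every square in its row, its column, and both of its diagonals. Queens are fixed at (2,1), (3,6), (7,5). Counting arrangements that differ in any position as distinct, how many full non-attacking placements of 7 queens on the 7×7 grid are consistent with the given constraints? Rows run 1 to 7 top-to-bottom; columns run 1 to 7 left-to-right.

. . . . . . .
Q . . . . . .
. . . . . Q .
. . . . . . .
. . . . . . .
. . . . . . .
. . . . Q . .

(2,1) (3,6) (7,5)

Branch on row 1: col 3 → 1; col 7 → 0.
Sum: 1 + 0 = 1.

1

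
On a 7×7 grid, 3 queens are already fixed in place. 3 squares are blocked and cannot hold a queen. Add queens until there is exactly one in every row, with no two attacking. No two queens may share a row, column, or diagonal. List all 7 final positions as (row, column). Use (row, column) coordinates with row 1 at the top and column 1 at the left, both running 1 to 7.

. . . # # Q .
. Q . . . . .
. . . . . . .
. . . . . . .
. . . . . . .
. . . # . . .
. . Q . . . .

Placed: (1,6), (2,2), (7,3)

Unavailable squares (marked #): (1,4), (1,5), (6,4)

(1,6) (2,2) (3,5) (4,1) (5,4) (6,7) (7,3)

Row 3: attacked by (1,6)→{4,6}; (2,2)→{1,2,3}; (7,3)→{3,7}. Safe: 5. Place at column 5.
Row 4: attacked by (1,6)→{3,6}; (2,2)→{2,4}; (3,5)→{4,5,6}; (7,3)→{3,6}. Safe: 1, 7. Place at column 1.
Row 5: attacked by (1,6)→{2,6}; (2,2)→{2,5}; (3,5)→{3,5,7}; (4,1)→{1,2}; (7,3)→{1,3,5}. Safe: 4. Place at column 4.
Row 6: attacked by (1,6)→{1,6}; (2,2)→{2,6}; (3,5)→{2,5}; (4,1)→{1,3}; (5,4)→{3,4,5}; (7,3)→{2,3,4}. Blocked: 4. Safe: 7. Place at column 7.
Columns [6, 2, 5, 1, 4, 7, 3], r−c [-5, 0, -2, 3, 1, -1, 4], r+c [7, 4, 8, 5, 9, 13, 10] are all distinct, so no two queens attack.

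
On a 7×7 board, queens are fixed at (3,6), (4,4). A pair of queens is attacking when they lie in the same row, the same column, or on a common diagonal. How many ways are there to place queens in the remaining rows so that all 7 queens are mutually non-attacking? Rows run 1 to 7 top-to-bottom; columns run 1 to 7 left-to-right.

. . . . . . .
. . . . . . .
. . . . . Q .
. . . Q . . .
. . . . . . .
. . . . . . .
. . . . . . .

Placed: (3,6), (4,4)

Branch on row 1: col 2 → 0; col 3 → 1; col 5 → 1.
Sum: 0 + 1 + 1 = 2.

2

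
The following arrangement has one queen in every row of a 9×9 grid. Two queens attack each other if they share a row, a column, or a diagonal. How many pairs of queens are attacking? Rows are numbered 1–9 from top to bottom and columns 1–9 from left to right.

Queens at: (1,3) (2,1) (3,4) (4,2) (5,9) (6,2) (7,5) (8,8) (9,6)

2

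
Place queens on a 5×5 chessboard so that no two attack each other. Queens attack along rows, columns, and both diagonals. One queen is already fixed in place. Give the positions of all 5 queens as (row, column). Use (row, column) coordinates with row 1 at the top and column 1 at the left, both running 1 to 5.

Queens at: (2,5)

(1,2) (2,5) (3,3) (4,1) (5,4)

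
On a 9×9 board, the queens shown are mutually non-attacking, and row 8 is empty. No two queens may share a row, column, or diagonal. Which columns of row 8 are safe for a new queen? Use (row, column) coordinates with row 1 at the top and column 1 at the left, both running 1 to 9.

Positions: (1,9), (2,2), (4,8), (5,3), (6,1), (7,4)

columns 7

(1,9) attacks row 8 at column 9 and diagonals 2.
(2,2) attacks row 8 at column 2 and diagonals 8.
(4,8) attacks row 8 at column 8 and diagonals 4.
(5,3) attacks row 8 at column 3 and diagonals 6.
(6,1) attacks row 8 at column 1 and diagonals 3.
(7,4) attacks row 8 at column 4 and diagonals 3, 5.
Attacked columns: {1, 2, 3, 4, 5, 6, 8, 9}. Safe: {7}.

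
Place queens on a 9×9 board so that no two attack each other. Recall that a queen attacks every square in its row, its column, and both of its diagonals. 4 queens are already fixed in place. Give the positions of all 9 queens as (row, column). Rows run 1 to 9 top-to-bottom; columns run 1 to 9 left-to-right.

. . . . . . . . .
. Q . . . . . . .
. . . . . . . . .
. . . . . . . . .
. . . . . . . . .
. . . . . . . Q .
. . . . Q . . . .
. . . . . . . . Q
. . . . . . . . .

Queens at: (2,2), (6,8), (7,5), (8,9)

Row 1: attacked by (2,2)→{1,2,3}; (6,8)→{3,8}; (7,5)→{5}; (8,9)→{2,9}. Safe: 4, 6, 7. Place at column 7.
Row 3: attacked by (1,7)→{5,7,9}; (2,2)→{1,2,3}; (6,8)→{5,8}; (7,5)→{1,5,9}; (8,9)→{4,9}. Safe: 6. Place at column 6.
Row 4: attacked by (1,7)→{4,7}; (2,2)→{2,4}; (3,6)→{5,6,7}; (6,8)→{6,8}; (7,5)→{2,5,8}; (8,9)→{5,9}. Safe: 1, 3. Place at column 3.
Row 5: attacked by (1,7)→{3,7}; (2,2)→{2,5}; (3,6)→{4,6,8}; (4,3)→{2,3,4}; (6,8)→{7,8,9}; (7,5)→{3,5,7}; (8,9)→{6,9}. Safe: 1. Place at column 1.
Row 9: attacked by (1,7)→{7}; (2,2)→{2,9}; (3,6)→{6}; (4,3)→{3,8}; (5,1)→{1,5}; (6,8)→{5,8}; (7,5)→{3,5,7}; (8,9)→{8,9}. Safe: 4. Place at column 4.
Columns [7, 2, 6, 3, 1, 8, 5, 9, 4], r−c [-6, 0, -3, 1, 4, -2, 2, -1, 5], r+c [8, 4, 9, 7, 6, 14, 12, 17, 13] are all distinct, so no two queens attack.

(1,7) (2,2) (3,6) (4,3) (5,1) (6,8) (7,5) (8,9) (9,4)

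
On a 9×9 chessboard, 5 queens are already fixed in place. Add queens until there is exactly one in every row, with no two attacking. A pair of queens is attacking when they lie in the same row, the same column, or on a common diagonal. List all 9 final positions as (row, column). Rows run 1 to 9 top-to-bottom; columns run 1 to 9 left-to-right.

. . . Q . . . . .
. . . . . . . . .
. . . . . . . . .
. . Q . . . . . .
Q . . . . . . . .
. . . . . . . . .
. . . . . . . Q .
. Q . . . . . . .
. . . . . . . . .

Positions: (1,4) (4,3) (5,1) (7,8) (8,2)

(1,4) (2,9) (3,5) (4,3) (5,1) (6,6) (7,8) (8,2) (9,7)

Row 2: attacked by (1,4)→{3,4,5}; (4,3)→{1,3,5}; (5,1)→{1,4}; (7,8)→{3,8}; (8,2)→{2,8}. Safe: 6, 7, 9. Place at column 9.
Row 3: attacked by (1,4)→{2,4,6}; (2,9)→{8,9}; (4,3)→{2,3,4}; (5,1)→{1,3}; (7,8)→{4,8}; (8,2)→{2,7}. Safe: 5. Place at column 5.
Row 6: attacked by (1,4)→{4,9}; (2,9)→{5,9}; (3,5)→{2,5,8}; (4,3)→{1,3,5}; (5,1)→{1,2}; (7,8)→{7,8,9}; (8,2)→{2,4}. Safe: 6. Place at column 6.
Row 9: attacked by (1,4)→{4}; (2,9)→{2,9}; (3,5)→{5}; (4,3)→{3,8}; (5,1)→{1,5}; (6,6)→{3,6,9}; (7,8)→{6,8}; (8,2)→{1,2,3}. Safe: 7. Place at column 7.
Columns [4, 9, 5, 3, 1, 6, 8, 2, 7], r−c [-3, -7, -2, 1, 4, 0, -1, 6, 2], r+c [5, 11, 8, 7, 6, 12, 15, 10, 16] are all distinct, so no two queens attack.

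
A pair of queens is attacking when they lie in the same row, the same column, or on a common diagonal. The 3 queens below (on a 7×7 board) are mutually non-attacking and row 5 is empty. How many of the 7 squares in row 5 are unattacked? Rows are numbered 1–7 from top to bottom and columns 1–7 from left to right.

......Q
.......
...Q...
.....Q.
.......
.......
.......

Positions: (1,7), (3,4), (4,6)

(1,7) attacks row 5 at column 7 and diagonals 3.
(3,4) attacks row 5 at column 4 and diagonals 2, 6.
(4,6) attacks row 5 at column 6 and diagonals 5, 7.
Attacked columns: {2, 3, 4, 5, 6, 7}. Safe: {1}.

1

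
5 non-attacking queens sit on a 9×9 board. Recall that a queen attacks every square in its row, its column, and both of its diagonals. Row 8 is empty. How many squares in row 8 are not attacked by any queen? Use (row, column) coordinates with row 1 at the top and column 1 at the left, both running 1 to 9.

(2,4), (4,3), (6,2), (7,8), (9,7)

2

(2,4) attacks row 8 at column 4.
(4,3) attacks row 8 at column 3 and diagonals 7.
(6,2) attacks row 8 at column 2 and diagonals 4.
(7,8) attacks row 8 at column 8 and diagonals 7, 9.
(9,7) attacks row 8 at column 7 and diagonals 6, 8.
Attacked columns: {2, 3, 4, 6, 7, 8, 9}. Safe: {1, 5}.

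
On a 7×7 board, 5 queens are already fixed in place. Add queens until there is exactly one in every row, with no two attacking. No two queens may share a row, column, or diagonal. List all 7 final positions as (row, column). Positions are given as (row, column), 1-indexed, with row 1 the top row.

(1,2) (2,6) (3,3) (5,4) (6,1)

(1,2) (2,6) (3,3) (4,7) (5,4) (6,1) (7,5)

Row 4: attacked by (1,2)→{2,5}; (2,6)→{4,6}; (3,3)→{2,3,4}; (5,4)→{3,4,5}; (6,1)→{1,3}. Safe: 7. Place at column 7.
Row 7: attacked by (1,2)→{2}; (2,6)→{1,6}; (3,3)→{3,7}; (4,7)→{4,7}; (5,4)→{2,4,6}; (6,1)→{1,2}. Safe: 5. Place at column 5.
Columns [2, 6, 3, 7, 4, 1, 5], r−c [-1, -4, 0, -3, 1, 5, 2], r+c [3, 8, 6, 11, 9, 7, 12] are all distinct, so no two queens attack.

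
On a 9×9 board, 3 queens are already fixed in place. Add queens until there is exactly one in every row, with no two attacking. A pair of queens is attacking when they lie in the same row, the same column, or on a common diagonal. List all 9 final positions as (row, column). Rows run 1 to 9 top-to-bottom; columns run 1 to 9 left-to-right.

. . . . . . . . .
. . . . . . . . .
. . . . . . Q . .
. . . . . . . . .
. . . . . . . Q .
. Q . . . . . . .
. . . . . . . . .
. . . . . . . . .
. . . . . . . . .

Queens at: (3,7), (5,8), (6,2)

(1,3) (2,1) (3,7) (4,5) (5,8) (6,2) (7,4) (8,6) (9,9)

Row 1: attacked by (3,7)→{5,7,9}; (5,8)→{4,8}; (6,2)→{2,7}. Safe: 1, 3, 6. Place at column 3.
Row 2: attacked by (1,3)→{2,3,4}; (3,7)→{6,7,8}; (5,8)→{5,8}; (6,2)→{2,6}. Safe: 1, 9. Place at column 1.
Row 4: attacked by (1,3)→{3,6}; (2,1)→{1,3}; (3,7)→{6,7,8}; (5,8)→{7,8,9}; (6,2)→{2,4}. Safe: 5. Place at column 5.
Row 7: attacked by (1,3)→{3,9}; (2,1)→{1,6}; (3,7)→{3,7}; (4,5)→{2,5,8}; (5,8)→{6,8}; (6,2)→{1,2,3}. Safe: 4. Place at column 4.
Row 8: attacked by (1,3)→{3}; (2,1)→{1,7}; (3,7)→{2,7}; (4,5)→{1,5,9}; (5,8)→{5,8}; (6,2)→{2,4}; (7,4)→{3,4,5}. Safe: 6. Place at column 6.
Row 9: attacked by (1,3)→{3}; (2,1)→{1,8}; (3,7)→{1,7}; (4,5)→{5}; (5,8)→{4,8}; (6,2)→{2,5}; (7,4)→{2,4,6}; (8,6)→{5,6,7}. Safe: 9. Place at column 9.
Columns [3, 1, 7, 5, 8, 2, 4, 6, 9], r−c [-2, 1, -4, -1, -3, 4, 3, 2, 0], r+c [4, 3, 10, 9, 13, 8, 11, 14, 18] are all distinct, so no two queens attack.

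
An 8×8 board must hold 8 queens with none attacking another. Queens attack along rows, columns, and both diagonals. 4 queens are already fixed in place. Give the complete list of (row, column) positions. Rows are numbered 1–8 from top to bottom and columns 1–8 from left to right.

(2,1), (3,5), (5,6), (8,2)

(1,4) (2,1) (3,5) (4,8) (5,6) (6,3) (7,7) (8,2)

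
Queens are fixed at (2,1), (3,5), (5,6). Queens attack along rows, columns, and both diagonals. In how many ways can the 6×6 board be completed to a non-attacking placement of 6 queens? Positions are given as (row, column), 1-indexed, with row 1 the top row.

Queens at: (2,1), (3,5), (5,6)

1

Branch on row 1: col 4 → 1.
Sum: 1 = 1.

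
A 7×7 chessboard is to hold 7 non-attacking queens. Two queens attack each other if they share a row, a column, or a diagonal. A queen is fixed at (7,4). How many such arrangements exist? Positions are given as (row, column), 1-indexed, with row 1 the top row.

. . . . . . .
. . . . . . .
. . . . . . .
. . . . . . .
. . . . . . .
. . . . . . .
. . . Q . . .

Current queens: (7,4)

6

Branch on row 1: col 1 → 1; col 2 → 1; col 3 → 1; col 5 → 1; col 6 → 1; col 7 → 1.
Sum: 1 + 1 + 1 + 1 + 1 + 1 = 6.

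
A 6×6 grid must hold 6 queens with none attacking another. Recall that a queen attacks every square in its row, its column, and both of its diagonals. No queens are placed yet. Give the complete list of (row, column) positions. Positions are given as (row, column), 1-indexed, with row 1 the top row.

Row 1: Safe: 1, 2, 3, 4, 5, 6. Place at column 5.
Row 2: attacked by (1,5)→{4,5,6}. Safe: 1, 2, 3. Place at column 3.
Row 3: attacked by (1,5)→{3,5}; (2,3)→{2,3,4}. Safe: 1, 6. Place at column 1.
Row 4: attacked by (1,5)→{2,5}; (2,3)→{1,3,5}; (3,1)→{1,2}. Safe: 4, 6. Place at column 6.
Row 5: attacked by (1,5)→{1,5}; (2,3)→{3,6}; (3,1)→{1,3}; (4,6)→{5,6}. Safe: 2, 4. Place at column 4.
Row 6: attacked by (1,5)→{5}; (2,3)→{3}; (3,1)→{1,4}; (4,6)→{4,6}; (5,4)→{3,4,5}. Safe: 2. Place at column 2.
Columns [5, 3, 1, 6, 4, 2], r−c [-4, -1, 2, -2, 1, 4], r+c [6, 5, 4, 10, 9, 8] are all distinct, so no two queens attack.

(1,5) (2,3) (3,1) (4,6) (5,4) (6,2)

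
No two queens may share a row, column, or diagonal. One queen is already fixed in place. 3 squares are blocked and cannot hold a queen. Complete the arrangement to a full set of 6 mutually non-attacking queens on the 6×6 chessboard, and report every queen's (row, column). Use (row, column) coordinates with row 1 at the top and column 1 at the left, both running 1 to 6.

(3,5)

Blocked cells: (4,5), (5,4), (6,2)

Row 1: attacked by (3,5)→{3,5}. Safe: 1, 2, 4, 6. Place at column 4.
Row 2: attacked by (1,4)→{3,4,5}; (3,5)→{4,5,6}. Safe: 1, 2. Place at column 1.
Row 4: attacked by (1,4)→{1,4}; (2,1)→{1,3}; (3,5)→{4,5,6}. Blocked: 5. Safe: 2. Place at column 2.
Row 5: attacked by (1,4)→{4}; (2,1)→{1,4}; (3,5)→{3,5}; (4,2)→{1,2,3}. Blocked: 4. Safe: 6. Place at column 6.
Row 6: attacked by (1,4)→{4}; (2,1)→{1,5}; (3,5)→{2,5}; (4,2)→{2,4}; (5,6)→{5,6}. Blocked: 2. Safe: 3. Place at column 3.
Columns [4, 1, 5, 2, 6, 3], r−c [-3, 1, -2, 2, -1, 3], r+c [5, 3, 8, 6, 11, 9] are all distinct, so no two queens attack.

(1,4) (2,1) (3,5) (4,2) (5,6) (6,3)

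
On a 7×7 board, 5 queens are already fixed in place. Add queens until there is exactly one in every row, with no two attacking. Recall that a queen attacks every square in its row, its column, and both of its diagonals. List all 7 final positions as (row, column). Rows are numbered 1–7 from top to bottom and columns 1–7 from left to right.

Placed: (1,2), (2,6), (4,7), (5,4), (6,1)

(1,2) (2,6) (3,3) (4,7) (5,4) (6,1) (7,5)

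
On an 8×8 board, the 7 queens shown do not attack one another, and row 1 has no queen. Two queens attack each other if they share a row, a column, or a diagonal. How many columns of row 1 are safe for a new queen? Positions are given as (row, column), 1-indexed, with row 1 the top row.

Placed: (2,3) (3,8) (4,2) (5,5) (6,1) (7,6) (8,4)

1

(2,3) attacks row 1 at column 3 and diagonals 2, 4.
(3,8) attacks row 1 at column 8 and diagonals 6.
(4,2) attacks row 1 at column 2 and diagonals 5.
(5,5) attacks row 1 at column 5 and diagonals 1.
(6,1) attacks row 1 at column 1 and diagonals 6.
(7,6) attacks row 1 at column 6.
(8,4) attacks row 1 at column 4.
Attacked columns: {1, 2, 3, 4, 5, 6, 8}. Safe: {7}.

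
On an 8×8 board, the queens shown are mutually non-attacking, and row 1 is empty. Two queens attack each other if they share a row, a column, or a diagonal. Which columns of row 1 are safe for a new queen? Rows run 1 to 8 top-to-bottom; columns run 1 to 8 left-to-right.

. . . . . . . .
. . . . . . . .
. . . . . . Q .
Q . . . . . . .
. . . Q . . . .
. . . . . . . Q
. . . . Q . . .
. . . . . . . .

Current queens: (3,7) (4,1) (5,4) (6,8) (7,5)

(3,7) attacks row 1 at column 7 and diagonals 5.
(4,1) attacks row 1 at column 1 and diagonals 4.
(5,4) attacks row 1 at column 4 and diagonals 8.
(6,8) attacks row 1 at column 8 and diagonals 3.
(7,5) attacks row 1 at column 5.
Attacked columns: {1, 3, 4, 5, 7, 8}. Safe: {2, 6}.

columns 2, 6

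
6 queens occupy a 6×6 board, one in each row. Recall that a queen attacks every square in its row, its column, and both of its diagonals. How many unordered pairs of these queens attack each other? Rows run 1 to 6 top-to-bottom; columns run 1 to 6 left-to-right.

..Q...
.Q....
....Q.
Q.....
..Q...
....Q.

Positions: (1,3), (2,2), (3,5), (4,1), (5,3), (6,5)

5

Same column: (1,3)–(5,3) (column 3); (3,5)–(6,5) (column 5).
Same diagonal: (1,3)–(2,2) (|1−2| = |3−2| = 1); (1,3)–(3,5) (|1−3| = |3−5| = 2); (3,5)–(5,3) (|3−5| = |5−3| = 2).
Total attacking pairs: 5.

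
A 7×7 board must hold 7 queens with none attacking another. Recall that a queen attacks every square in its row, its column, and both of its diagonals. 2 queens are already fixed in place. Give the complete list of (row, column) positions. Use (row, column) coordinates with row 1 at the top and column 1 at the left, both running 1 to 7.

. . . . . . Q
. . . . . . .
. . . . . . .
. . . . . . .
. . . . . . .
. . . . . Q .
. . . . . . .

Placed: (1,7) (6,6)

Row 2: attacked by (1,7)→{6,7}; (6,6)→{2,6}. Safe: 1, 3, 4, 5. Place at column 4.
Row 3: attacked by (1,7)→{5,7}; (2,4)→{3,4,5}; (6,6)→{3,6}. Safe: 1, 2. Place at column 1.
Row 4: attacked by (1,7)→{4,7}; (2,4)→{2,4,6}; (3,1)→{1,2}; (6,6)→{4,6}. Safe: 3, 5. Place at column 5.
Row 5: attacked by (1,7)→{3,7}; (2,4)→{1,4,7}; (3,1)→{1,3}; (4,5)→{4,5,6}; (6,6)→{5,6,7}. Safe: 2. Place at column 2.
Row 7: attacked by (1,7)→{1,7}; (2,4)→{4}; (3,1)→{1,5}; (4,5)→{2,5}; (5,2)→{2,4}; (6,6)→{5,6,7}. Safe: 3. Place at column 3.
Columns [7, 4, 1, 5, 2, 6, 3], r−c [-6, -2, 2, -1, 3, 0, 4], r+c [8, 6, 4, 9, 7, 12, 10] are all distinct, so no two queens attack.

(1,7) (2,4) (3,1) (4,5) (5,2) (6,6) (7,3)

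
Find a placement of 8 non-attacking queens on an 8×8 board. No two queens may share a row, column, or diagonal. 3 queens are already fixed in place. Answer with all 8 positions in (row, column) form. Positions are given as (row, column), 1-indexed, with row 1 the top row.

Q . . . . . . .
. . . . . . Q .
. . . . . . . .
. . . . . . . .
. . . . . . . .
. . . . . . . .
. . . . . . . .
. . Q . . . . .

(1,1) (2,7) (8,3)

Row 3: attacked by (1,1)→{1,3}; (2,7)→{6,7,8}; (8,3)→{3,8}. Safe: 2, 4, 5. Place at column 5.
Row 4: attacked by (1,1)→{1,4}; (2,7)→{5,7}; (3,5)→{4,5,6}; (8,3)→{3,7}. Safe: 2, 8. Place at column 8.
Row 5: attacked by (1,1)→{1,5}; (2,7)→{4,7}; (3,5)→{3,5,7}; (4,8)→{7,8}; (8,3)→{3,6}. Safe: 2. Place at column 2.
Row 6: attacked by (1,1)→{1,6}; (2,7)→{3,7}; (3,5)→{2,5,8}; (4,8)→{6,8}; (5,2)→{1,2,3}; (8,3)→{1,3,5}. Safe: 4. Place at column 4.
Row 7: attacked by (1,1)→{1,7}; (2,7)→{2,7}; (3,5)→{1,5}; (4,8)→{5,8}; (5,2)→{2,4}; (6,4)→{3,4,5}; (8,3)→{2,3,4}. Safe: 6. Place at column 6.
Columns [1, 7, 5, 8, 2, 4, 6, 3], r−c [0, -5, -2, -4, 3, 2, 1, 5], r+c [2, 9, 8, 12, 7, 10, 13, 11] are all distinct, so no two queens attack.

(1,1) (2,7) (3,5) (4,8) (5,2) (6,4) (7,6) (8,3)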